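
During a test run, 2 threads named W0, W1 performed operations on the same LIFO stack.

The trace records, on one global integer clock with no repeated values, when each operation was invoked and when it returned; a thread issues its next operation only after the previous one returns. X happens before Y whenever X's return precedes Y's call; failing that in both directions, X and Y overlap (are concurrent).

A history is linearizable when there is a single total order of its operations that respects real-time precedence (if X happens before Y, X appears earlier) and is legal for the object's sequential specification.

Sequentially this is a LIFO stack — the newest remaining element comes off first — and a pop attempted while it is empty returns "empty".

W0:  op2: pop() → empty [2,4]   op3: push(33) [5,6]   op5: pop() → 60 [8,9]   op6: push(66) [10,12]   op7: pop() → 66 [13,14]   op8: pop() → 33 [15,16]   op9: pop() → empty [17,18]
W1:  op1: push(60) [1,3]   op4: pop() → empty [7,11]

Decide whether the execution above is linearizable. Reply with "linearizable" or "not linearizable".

not linearizable

events 1..10 are fine; event 11 — the response of op4 at time 11 — makes the prefix non-linearizable
real-time-consistent orders of the 5 completed operations: 4 — all fail the LIFO stack replay
no escape via the 1 pending operation (op6): every completion choice fails
sample order op1, op2, op3, op4, op5 (pending dropped) stalls at step 2 — op2 pop() → empty has no legal effect
sample order op1, op2, op3, op5, op4 (pending dropped) stalls at step 2 — op2 pop() → empty has no legal effect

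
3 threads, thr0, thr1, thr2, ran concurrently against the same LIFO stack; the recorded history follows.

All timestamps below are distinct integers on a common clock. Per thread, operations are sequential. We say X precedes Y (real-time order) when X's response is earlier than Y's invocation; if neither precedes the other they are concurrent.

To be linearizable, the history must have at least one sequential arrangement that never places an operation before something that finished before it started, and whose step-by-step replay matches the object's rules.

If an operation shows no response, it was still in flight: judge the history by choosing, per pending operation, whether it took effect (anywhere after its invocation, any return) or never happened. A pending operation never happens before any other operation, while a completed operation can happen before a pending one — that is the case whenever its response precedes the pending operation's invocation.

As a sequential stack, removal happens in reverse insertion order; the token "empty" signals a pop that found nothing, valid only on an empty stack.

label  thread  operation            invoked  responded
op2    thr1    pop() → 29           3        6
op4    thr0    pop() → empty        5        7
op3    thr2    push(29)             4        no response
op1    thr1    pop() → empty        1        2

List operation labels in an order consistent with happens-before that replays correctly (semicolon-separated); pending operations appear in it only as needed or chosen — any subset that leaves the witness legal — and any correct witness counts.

after step 1 (op1 pop() → empty): stack <>
after step 2 (op3 push(29) (pending, included)): stack <29>
after step 3 (op2 pop() → 29): stack <>
after step 4 (op4 pop() → empty): stack <>

op1; op3; op2; op4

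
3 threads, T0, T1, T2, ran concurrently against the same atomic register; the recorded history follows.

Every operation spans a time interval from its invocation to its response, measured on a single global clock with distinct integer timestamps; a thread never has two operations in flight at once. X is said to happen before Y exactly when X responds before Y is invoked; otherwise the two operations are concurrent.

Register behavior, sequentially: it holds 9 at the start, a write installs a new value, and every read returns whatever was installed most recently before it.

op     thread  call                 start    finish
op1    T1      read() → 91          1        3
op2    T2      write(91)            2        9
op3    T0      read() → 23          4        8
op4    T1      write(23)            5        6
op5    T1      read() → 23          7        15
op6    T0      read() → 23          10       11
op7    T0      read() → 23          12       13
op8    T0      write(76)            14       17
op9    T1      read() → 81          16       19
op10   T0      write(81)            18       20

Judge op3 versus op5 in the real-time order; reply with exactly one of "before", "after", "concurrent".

op3 spans [4,8], op5 spans [7,15]
the intervals overlap in both directions

concurrent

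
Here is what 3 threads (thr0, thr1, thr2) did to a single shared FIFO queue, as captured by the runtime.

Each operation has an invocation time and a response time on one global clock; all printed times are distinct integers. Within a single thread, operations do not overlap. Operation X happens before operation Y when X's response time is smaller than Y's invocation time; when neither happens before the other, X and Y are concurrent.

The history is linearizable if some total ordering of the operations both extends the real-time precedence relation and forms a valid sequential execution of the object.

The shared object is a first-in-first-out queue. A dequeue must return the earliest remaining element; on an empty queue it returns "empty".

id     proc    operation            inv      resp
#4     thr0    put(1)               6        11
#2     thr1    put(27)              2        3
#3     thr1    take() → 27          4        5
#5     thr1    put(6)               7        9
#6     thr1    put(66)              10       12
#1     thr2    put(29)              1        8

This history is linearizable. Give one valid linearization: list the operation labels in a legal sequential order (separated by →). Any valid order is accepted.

#2 → #1 → #3 → #4 → #5 → #6

step 1: #2 put(27) — queue <27>
step 2: #1 put(29) — queue <27,29>
step 3: #3 take() → 27 — queue <29>
step 4: #4 put(1) — queue <29,1>
step 5: #5 put(6) — queue <29,1,6>
step 6: #6 put(66) — queue <29,1,6,66>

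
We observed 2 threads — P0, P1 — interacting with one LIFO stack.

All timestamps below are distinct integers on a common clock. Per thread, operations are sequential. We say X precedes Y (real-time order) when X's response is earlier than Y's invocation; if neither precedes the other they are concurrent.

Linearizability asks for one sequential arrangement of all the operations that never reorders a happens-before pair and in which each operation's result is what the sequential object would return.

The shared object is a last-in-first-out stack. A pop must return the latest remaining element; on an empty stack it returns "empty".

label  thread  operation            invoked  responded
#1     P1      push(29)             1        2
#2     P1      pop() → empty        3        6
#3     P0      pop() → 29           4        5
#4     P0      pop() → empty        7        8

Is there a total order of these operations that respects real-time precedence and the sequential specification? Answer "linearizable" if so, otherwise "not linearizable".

witness order: #1, #3, #2, #4
step 1: #1 push(29) — stack <29>
step 2: #3 pop() → 29 — stack <>
step 3: #2 pop() → empty — stack <>
step 4: #4 pop() → empty — stack <>

linearizable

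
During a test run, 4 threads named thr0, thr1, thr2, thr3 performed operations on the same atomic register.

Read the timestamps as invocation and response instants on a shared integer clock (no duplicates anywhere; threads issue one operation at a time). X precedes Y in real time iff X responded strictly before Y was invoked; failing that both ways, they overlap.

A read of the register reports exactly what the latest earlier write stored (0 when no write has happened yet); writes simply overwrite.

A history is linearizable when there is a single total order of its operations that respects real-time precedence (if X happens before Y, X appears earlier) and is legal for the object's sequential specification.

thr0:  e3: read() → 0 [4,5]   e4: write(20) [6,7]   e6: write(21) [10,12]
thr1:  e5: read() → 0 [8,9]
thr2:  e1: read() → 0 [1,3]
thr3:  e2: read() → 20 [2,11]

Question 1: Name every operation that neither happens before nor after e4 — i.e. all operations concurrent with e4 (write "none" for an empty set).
e4 spans [6,7]; an op avoiding the whole window 6..7 is ordered, any other is concurrent
e1 [1,3]: before
e2 [2,11]: concurrent
e3 [4,5]: before
e5 [8,9]: after
e6 [10,12]: after

e2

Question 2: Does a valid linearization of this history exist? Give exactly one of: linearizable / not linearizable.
events 1..8 are fine; event 9 — the response of e5 at time 9 — makes the prefix non-linearizable
one real-time candidate order over the 4 completed operations — the atomic register replay rejects it
no escape via the 1 pending operation (e2): every completion choice fails
one such order, e1, e3, e4, e5 (pending dropped), breaks at step 4 where e5 read() → 0 is illegal

not linearizable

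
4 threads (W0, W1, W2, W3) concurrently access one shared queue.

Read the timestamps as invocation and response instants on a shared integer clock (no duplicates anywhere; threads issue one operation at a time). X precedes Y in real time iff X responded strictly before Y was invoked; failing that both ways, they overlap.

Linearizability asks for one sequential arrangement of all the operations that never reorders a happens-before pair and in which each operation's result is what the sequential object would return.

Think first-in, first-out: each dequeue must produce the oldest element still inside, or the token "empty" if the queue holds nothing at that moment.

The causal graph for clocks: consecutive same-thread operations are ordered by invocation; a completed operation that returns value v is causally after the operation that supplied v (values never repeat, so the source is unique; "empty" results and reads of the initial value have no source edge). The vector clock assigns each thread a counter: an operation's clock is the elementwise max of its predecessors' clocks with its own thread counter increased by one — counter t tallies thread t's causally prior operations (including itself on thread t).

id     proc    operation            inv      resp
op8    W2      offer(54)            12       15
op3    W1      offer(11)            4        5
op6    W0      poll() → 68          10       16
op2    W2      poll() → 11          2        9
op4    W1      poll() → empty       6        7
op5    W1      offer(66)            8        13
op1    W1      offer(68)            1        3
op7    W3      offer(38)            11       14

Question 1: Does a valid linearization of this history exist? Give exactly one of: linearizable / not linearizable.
not linearizable

events 1..6 are fine; event 7 — the response of op4 at time 7 — makes the prefix non-linearizable
the sole real-time-consistent order of 3 completed operations fails the queue replay
every completion of the 1 pending operation (op2) was checked; none linearizes
e.g. op1, op3, op4 (pending dropped): illegal at step 3, since op4 poll() → empty cannot apply there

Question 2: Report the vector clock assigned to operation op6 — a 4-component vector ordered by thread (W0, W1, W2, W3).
(1, 1, 0, 0)

root op op7, invoked 11: fresh clock plus W3's own tick → (0, 0, 0, 1)
root op op1, invoked 1: fresh clock plus W1's own tick → (0, 1, 0, 0)
invoked at 4, op3 merges VC(op1)=(0, 1, 0, 0) and bumps W1's slot → (0, 2, 0, 0)
invoked at 10, op6 merges VC(op1)=(0, 1, 0, 0) and bumps W0's slot → (1, 1, 0, 0)
invoked at 2, op2 merges VC(op3)=(0, 2, 0, 0) and bumps W2's slot → (0, 2, 1, 0)
invoked at 6, op4 merges VC(op3)=(0, 2, 0, 0) and bumps W1's slot → (0, 3, 0, 0)
invoked at 12, op8 merges VC(op2)=(0, 2, 1, 0) and bumps W2's slot → (0, 2, 2, 0)
invoked at 8, op5 merges VC(op4)=(0, 3, 0, 0) and bumps W1's slot → (0, 4, 0, 0)
target: VC(op6) = (1, 1, 0, 0)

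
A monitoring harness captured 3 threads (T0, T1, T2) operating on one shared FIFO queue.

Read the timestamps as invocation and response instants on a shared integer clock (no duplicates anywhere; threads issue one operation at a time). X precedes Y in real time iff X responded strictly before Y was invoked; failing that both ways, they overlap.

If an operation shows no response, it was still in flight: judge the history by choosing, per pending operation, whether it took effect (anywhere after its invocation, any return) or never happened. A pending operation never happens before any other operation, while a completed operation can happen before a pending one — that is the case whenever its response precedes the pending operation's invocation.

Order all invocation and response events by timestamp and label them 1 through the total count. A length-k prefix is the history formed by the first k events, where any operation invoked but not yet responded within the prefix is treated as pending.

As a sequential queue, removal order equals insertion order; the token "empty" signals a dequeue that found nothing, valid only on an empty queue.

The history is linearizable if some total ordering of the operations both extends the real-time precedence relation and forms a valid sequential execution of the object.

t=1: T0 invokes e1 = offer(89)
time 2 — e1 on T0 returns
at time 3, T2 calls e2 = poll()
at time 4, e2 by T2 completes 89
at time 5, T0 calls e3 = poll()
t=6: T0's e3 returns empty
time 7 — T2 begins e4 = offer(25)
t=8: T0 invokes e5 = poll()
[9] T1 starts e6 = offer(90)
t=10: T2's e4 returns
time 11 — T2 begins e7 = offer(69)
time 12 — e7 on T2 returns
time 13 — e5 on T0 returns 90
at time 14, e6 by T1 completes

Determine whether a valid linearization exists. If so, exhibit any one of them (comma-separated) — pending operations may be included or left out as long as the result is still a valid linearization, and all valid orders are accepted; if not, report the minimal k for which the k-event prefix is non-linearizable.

linearizable — witness: e1, e2, e3, e6, e4, e5, e7

step 1: e1 offer(89) — queue <89>
step 2: e2 poll() → 89 — queue <>
step 3: e3 poll() → empty — queue <>
step 4: e6 offer(90) — queue <90>
step 5: e4 offer(25) — queue <90,25>
step 6: e5 poll() → 90 — queue <25>
step 7: e7 offer(69) — queue <25,69>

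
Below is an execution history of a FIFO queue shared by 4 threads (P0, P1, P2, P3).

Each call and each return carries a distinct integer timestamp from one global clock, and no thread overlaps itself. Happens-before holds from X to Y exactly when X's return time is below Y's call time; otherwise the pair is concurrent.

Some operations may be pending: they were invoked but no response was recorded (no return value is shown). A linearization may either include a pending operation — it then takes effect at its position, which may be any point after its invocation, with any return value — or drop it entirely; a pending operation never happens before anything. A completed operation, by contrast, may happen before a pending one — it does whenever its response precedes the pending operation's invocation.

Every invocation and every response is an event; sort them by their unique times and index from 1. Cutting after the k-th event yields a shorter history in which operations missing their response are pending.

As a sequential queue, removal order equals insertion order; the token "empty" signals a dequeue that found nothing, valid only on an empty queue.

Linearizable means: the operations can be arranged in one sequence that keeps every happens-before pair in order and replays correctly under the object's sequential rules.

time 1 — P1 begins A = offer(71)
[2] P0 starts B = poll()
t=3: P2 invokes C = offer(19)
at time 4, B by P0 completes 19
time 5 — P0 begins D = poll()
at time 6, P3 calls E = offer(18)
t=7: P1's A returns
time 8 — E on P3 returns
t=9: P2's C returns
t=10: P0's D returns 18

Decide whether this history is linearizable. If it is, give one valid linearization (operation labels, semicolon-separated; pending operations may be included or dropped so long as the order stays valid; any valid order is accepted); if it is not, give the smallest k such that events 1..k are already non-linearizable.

1. C offer(19), leaving queue <19>
2. B poll() → 19, leaving queue <>
3. E offer(18), leaving queue <18>
4. A offer(71), leaving queue <18,71>
5. D poll() → 18, leaving queue <71>

linearizable — witness: C; B; E; A; D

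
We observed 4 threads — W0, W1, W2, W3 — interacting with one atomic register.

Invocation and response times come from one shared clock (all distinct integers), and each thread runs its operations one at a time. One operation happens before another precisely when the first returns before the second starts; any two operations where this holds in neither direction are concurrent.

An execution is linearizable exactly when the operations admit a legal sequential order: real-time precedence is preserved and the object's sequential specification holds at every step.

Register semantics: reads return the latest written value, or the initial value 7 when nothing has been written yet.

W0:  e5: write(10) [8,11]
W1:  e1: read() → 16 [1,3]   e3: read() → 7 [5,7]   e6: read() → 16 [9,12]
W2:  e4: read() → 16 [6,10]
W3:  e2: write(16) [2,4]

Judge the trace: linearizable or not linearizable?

not linearizable

already the first 7 events (up to e3's response at time 7) admit no linearization; the first 6 still do
all 2 real-time-respecting orders fail — 3 completed atomic register operations, no legal replay
no escape via the 1 pending operation (e4): every completion choice fails
e.g. e1, e2, e3 (pending dropped): illegal at step 1, since e1 read() → 16 cannot apply there
e.g. e2, e1, e3 (pending dropped): illegal at step 3, since e3 read() → 7 cannot apply there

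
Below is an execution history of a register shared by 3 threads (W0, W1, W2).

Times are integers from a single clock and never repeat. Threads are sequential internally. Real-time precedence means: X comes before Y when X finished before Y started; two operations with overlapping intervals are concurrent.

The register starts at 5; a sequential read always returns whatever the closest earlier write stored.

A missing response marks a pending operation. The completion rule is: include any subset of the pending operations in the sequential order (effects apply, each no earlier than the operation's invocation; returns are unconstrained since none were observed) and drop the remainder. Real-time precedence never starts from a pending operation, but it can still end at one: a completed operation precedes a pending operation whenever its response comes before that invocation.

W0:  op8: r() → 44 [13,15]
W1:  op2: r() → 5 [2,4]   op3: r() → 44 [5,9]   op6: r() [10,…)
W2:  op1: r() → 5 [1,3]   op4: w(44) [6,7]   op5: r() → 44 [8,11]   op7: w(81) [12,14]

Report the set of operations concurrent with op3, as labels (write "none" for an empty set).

op3 runs from 5 to 9; window-overlapping ops are concurrent
op1 [1,3]: before
op2 [2,4]: before
op4 [6,7]: concurrent
op5 [8,11]: concurrent
op6 [10,…): after
op7 [12,14]: after
op8 [13,15]: after

op4, op5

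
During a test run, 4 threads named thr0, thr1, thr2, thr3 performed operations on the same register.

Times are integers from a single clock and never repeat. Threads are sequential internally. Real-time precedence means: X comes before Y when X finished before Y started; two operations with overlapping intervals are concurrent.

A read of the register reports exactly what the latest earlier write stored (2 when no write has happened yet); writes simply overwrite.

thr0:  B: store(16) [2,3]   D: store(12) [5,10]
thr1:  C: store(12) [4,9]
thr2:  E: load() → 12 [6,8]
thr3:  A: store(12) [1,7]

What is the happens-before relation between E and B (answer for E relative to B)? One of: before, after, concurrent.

E spans [6,8], B spans [2,3]
resp(B)=3 < inv(E)=6

after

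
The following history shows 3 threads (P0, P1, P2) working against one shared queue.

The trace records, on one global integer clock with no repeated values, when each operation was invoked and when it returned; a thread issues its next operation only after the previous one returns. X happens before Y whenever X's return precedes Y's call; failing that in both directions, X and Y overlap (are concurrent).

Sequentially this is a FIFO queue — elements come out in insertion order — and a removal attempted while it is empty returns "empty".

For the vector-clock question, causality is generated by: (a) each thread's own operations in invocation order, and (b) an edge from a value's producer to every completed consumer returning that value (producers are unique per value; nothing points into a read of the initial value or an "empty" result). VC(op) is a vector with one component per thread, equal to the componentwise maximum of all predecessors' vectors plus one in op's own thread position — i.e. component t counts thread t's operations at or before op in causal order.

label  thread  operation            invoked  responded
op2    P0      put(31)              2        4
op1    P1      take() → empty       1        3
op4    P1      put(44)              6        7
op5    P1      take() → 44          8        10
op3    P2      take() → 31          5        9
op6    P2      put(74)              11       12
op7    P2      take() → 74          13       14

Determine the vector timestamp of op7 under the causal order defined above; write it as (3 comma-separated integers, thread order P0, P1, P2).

op1 (invocation 1): nothing precedes it; P1's component alone gives (0, 1, 0)
op2 (invocation 2): nothing precedes it; P0's component alone gives (1, 0, 0)
op4, invoked 6, takes VC(op1)=(0, 1, 0) under max, adds 1 for P1 → (0, 2, 0)
op3, invoked 5, takes VC(op2)=(1, 0, 0) under max, adds 1 for P2 → (1, 0, 1)
op5, invoked 8, takes VC(op4)=(0, 2, 0) under max, adds 1 for P1 → (0, 3, 0)
op6, invoked 11, takes VC(op3)=(1, 0, 1) under max, adds 1 for P2 → (1, 0, 2)
op7, invoked 13, takes VC(op6)=(1, 0, 2) under max, adds 1 for P2 → (1, 0, 3)
target: VC(op7) = (1, 0, 3)

(1, 0, 3)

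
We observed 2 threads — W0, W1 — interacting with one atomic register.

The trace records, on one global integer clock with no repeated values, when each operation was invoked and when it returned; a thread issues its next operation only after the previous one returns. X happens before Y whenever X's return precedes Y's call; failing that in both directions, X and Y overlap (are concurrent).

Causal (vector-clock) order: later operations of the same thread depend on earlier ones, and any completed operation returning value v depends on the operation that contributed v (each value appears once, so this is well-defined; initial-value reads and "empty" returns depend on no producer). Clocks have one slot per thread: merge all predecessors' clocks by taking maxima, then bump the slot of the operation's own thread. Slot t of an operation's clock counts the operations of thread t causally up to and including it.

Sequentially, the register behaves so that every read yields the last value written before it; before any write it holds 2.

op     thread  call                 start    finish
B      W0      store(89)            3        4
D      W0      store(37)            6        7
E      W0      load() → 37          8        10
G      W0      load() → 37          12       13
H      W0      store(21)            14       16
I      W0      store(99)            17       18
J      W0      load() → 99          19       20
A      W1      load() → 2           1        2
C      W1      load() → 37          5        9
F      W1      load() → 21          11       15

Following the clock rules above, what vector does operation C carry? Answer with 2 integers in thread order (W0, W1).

(2, 2)

VC(A, invoked at 1): no causal predecessors; +1 on W1 → (0, 1)
VC(B, invoked at 3): no causal predecessors; +1 on W0 → (1, 0)
D, invoked 6, takes VC(B)=(1, 0) under max, adds 1 for W0 → (2, 0)
E, invoked 8, takes VC(D)=(2, 0) under max, adds 1 for W0 → (3, 0)
C, invoked 5, takes VC(A)=(0, 1), VC(D)=(2, 0) under max, adds 1 for W1 → (2, 2)
G, invoked 12, takes VC(D)=(2, 0), VC(E)=(3, 0) under max, adds 1 for W0 → (4, 0)
H, invoked 14, takes VC(G)=(4, 0) under max, adds 1 for W0 → (5, 0)
I, invoked 17, takes VC(H)=(5, 0) under max, adds 1 for W0 → (6, 0)
J, invoked 19, takes VC(I)=(6, 0) under max, adds 1 for W0 → (7, 0)
F, invoked 11, takes VC(C)=(2, 2), VC(H)=(5, 0) under max, adds 1 for W1 → (5, 3)
target: VC(C) = (2, 2)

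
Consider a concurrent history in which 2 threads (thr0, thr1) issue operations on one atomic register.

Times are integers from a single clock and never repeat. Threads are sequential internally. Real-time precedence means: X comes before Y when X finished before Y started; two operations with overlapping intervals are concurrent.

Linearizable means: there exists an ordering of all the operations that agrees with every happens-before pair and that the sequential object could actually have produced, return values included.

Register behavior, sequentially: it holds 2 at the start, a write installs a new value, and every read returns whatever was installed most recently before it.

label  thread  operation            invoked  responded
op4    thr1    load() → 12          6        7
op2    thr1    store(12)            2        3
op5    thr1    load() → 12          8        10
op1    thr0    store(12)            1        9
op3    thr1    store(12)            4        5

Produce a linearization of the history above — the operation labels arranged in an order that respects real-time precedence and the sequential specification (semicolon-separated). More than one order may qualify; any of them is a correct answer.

after step 1 (op1 store(12)): value 12
after step 2 (op2 store(12)): value 12
after step 3 (op3 store(12)): value 12
after step 4 (op4 load() → 12): value 12
after step 5 (op5 load() → 12): value 12

op1; op2; op3; op4; op5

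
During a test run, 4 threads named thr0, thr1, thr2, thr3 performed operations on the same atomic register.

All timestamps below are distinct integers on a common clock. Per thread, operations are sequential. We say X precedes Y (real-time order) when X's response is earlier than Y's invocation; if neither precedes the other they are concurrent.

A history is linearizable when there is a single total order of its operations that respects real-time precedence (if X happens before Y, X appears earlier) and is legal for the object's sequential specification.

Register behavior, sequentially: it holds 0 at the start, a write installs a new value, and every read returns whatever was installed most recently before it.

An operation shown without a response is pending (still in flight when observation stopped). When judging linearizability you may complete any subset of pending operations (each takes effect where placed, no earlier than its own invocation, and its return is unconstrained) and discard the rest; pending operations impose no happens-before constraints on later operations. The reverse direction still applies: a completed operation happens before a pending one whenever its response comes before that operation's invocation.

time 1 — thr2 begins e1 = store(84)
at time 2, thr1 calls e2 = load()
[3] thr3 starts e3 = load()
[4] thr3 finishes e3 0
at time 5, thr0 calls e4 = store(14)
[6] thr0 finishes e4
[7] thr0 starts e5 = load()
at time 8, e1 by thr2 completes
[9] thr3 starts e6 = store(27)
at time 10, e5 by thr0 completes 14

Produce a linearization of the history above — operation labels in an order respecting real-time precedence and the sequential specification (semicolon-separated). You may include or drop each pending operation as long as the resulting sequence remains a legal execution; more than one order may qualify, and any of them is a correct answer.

e2; e3; e1; e4; e5

step 1: e2 load() (pending, included) — value 0
step 2: e3 load() → 0 — value 0
step 3: e1 store(84) — value 84
step 4: e4 store(14) — value 14
step 5: e5 load() → 14 — value 14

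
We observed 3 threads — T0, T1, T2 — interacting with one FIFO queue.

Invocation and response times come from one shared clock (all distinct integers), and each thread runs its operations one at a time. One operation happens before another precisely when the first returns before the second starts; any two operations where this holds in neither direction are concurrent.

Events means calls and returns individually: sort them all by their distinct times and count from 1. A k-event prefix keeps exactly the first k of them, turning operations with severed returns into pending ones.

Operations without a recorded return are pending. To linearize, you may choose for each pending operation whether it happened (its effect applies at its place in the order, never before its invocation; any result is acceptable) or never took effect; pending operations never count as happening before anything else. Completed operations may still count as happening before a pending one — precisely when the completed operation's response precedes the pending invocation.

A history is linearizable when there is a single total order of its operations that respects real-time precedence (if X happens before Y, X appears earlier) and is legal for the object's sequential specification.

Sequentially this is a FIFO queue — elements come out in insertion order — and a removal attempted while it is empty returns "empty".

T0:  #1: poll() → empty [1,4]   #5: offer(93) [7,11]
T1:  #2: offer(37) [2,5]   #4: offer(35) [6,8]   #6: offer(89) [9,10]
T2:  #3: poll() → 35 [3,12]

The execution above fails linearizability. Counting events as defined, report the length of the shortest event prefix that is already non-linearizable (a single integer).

one valid order for events 1..11 is #1, #2, #3, #4, #5, #6:
step 1: #1 poll() → empty — queue <>
step 2: #2 offer(37) — queue <37>
step 3: #3 poll() (pending, included) — queue <>
step 4: #4 offer(35) — queue <35>
step 5: #5 offer(93) — queue <35,93>
step 6: #6 offer(89) — queue <35,93,89>
event 12 — #3's response, time 12 — after it, nothing linearizes
take #1, #2, #3, #4, #5, #6: step 3 already fails, because #3 poll() → 35 cannot occur there
take #1, #2, #3, #4, #6, #5: step 3 already fails, because #3 poll() → 35 cannot occur there

12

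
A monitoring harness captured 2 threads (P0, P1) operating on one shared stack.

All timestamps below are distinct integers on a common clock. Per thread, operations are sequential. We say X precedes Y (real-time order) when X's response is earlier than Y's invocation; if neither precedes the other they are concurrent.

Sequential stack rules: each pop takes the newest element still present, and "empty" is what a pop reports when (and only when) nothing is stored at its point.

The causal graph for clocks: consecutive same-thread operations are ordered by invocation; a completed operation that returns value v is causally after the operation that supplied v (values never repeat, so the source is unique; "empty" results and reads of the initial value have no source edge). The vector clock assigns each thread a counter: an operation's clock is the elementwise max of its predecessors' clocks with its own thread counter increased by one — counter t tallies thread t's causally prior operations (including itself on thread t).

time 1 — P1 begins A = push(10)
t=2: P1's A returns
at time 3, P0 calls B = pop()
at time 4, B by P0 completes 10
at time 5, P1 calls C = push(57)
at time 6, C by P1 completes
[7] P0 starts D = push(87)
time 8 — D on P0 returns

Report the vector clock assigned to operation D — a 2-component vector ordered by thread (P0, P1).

(2, 1)

A, invoked 1, has no incoming edges; only P1's bump applies → (0, 1)
VC(C, invoked at 5): max of VC(A)=(0, 1), then +1 on thread P1 → (0, 2)
VC(B, invoked at 3): max of VC(A)=(0, 1), then +1 on thread P0 → (1, 1)
VC(D, invoked at 7): max of VC(B)=(1, 1), then +1 on thread P0 → (2, 1)
target: VC(D) = (2, 1)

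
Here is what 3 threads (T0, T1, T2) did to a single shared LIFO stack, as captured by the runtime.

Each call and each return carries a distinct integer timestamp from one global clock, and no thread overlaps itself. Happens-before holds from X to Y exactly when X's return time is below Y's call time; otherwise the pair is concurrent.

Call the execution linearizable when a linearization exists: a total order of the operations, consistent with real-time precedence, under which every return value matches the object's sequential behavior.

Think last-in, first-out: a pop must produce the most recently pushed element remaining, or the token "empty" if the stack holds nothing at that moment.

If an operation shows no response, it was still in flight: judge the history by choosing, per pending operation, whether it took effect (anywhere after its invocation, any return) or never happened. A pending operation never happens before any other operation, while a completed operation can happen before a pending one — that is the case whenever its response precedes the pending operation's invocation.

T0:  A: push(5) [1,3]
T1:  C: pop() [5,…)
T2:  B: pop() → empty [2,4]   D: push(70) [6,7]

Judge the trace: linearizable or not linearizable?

linearizable

a witness: B, A, C, D
step 1: B pop() → empty — stack <>
step 2: A push(5) — stack <5>
step 3: C pop() (pending, included) — stack <>
step 4: D push(70) — stack <70>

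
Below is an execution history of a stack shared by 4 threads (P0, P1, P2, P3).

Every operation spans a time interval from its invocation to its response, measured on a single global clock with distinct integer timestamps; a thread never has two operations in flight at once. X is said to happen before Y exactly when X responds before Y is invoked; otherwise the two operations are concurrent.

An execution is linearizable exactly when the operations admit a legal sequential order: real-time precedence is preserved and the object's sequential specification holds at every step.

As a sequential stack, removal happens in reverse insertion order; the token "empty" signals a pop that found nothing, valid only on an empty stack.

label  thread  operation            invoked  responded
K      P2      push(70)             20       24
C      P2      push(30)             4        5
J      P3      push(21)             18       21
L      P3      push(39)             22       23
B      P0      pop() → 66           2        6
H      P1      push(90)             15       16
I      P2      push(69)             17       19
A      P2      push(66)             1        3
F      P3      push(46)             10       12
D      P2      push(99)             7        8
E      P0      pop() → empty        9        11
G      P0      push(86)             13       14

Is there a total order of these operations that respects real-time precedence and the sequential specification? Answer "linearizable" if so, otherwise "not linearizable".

through event 10 a valid linearization exists; event 11 (E responding at time 11) ends that
5 completed operations, 3 real-time-consistent orders — every stack replay fails
include/drop combinations of the 1 pending operation (F) were all tried; none helps
sample order A, B, C, D, E (pending dropped) stalls at step 5 — E pop() → empty has no legal effect
sample order A, C, B, D, E (pending dropped) stalls at step 3 — B pop() → 66 has no legal effect

not linearizable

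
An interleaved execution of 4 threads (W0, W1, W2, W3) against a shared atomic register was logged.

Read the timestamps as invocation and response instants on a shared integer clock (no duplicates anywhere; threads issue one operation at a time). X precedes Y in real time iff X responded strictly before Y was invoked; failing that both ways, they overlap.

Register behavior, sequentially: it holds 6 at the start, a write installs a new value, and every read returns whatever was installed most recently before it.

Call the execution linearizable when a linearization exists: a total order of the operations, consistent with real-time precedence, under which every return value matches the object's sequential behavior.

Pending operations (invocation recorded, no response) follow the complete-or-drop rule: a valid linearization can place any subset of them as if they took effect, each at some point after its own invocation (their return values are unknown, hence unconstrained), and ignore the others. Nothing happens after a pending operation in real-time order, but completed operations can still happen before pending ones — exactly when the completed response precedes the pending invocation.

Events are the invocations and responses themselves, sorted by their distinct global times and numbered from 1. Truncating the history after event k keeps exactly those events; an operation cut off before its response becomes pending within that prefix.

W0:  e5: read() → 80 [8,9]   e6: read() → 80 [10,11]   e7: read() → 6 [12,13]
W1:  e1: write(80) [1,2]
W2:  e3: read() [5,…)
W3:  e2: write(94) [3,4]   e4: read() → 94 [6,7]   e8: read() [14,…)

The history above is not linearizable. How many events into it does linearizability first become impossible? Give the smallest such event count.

9

events 1..8 are linearizable, e.g. via e1, e2, e3, e4:
1. e1 write(80), leaving value 80
2. e2 write(94), leaving value 94
3. e3 read() (pending, included), leaving value 94
4. e4 read() → 94, leaving value 94
event 9 — e5's response, time 9 — after it, nothing linearizes
no escape via the 1 pending operation (e3): every completion choice fails
one such order, e1, e2, e4, e5 (pending dropped), breaks at step 4 where e5 read() → 80 is illegal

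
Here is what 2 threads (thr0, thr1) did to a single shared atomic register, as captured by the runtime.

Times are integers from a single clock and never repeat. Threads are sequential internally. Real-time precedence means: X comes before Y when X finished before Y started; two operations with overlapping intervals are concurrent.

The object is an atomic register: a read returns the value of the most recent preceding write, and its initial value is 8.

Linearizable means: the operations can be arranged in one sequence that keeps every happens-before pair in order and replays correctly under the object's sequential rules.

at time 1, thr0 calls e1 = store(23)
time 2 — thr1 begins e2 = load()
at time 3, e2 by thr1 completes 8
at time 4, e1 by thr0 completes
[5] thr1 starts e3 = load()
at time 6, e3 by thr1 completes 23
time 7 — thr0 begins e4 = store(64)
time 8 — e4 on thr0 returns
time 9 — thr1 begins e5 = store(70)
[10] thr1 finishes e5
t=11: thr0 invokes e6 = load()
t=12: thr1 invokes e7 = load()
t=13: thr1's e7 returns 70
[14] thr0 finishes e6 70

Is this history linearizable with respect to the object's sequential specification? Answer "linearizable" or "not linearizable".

a witness: e2, e1, e3, e4, e5, e6, e7
1. e2 load() → 8, leaving value 8
2. e1 store(23), leaving value 23
3. e3 load() → 23, leaving value 23
4. e4 store(64), leaving value 64
5. e5 store(70), leaving value 70
6. e6 load() → 70, leaving value 70
7. e7 load() → 70, leaving value 70

linearizable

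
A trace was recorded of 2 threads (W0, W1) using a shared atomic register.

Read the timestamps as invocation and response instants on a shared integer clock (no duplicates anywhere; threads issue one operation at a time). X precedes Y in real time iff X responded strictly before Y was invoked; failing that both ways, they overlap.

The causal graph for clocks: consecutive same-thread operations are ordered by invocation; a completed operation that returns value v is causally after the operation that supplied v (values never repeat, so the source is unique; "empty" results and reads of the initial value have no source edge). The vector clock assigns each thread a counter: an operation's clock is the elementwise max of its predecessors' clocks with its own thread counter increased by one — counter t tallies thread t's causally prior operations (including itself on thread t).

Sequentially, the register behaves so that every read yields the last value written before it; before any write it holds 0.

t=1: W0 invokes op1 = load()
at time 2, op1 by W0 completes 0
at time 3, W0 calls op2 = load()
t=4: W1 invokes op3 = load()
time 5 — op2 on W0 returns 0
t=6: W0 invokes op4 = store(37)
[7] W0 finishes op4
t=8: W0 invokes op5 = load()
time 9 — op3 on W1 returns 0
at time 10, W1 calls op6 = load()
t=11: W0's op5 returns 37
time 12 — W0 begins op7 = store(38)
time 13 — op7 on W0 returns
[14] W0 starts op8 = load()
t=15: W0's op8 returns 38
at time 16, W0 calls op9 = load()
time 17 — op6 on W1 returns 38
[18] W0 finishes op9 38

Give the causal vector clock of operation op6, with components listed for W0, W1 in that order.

op3, invoked 4, has no incoming edges; only W1's bump applies → (0, 1)
op1, invoked 1, has no incoming edges; only W0's bump applies → (1, 0)
from VC(op1)=(1, 0), op2 (invoked 3) maxes components and bumps W0 → (2, 0)
from VC(op2)=(2, 0), op4 (invoked 6) maxes components and bumps W0 → (3, 0)
from VC(op4)=(3, 0), op5 (invoked 8) maxes components and bumps W0 → (4, 0)
from VC(op5)=(4, 0), op7 (invoked 12) maxes components and bumps W0 → (5, 0)
from VC(op7)=(5, 0), op8 (invoked 14) maxes components and bumps W0 → (6, 0)
from VC(op3)=(0, 1), VC(op7)=(5, 0), op6 (invoked 10) maxes components and bumps W1 → (5, 2)
from VC(op7)=(5, 0), VC(op8)=(6, 0), op9 (invoked 16) maxes components and bumps W0 → (7, 0)
target: VC(op6) = (5, 2)

(5, 2)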